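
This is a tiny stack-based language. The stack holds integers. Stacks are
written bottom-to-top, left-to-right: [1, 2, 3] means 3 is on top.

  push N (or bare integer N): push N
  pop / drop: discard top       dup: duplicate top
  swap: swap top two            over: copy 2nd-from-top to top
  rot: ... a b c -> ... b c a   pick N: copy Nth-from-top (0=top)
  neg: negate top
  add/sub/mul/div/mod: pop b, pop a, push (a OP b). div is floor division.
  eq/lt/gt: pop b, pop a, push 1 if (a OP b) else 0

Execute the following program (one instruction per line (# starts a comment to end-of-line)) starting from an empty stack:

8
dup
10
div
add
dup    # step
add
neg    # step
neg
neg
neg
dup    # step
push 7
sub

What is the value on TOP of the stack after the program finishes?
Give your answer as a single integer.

Answer: 9

Derivation:
After 'push 8': [8]
After 'dup': [8, 8]
After 'push 10': [8, 8, 10]
After 'div': [8, 0]
After 'add': [8]
After 'dup': [8, 8]
After 'add': [16]
After 'neg': [-16]
After 'neg': [16]
After 'neg': [-16]
After 'neg': [16]
After 'dup': [16, 16]
After 'push 7': [16, 16, 7]
After 'sub': [16, 9]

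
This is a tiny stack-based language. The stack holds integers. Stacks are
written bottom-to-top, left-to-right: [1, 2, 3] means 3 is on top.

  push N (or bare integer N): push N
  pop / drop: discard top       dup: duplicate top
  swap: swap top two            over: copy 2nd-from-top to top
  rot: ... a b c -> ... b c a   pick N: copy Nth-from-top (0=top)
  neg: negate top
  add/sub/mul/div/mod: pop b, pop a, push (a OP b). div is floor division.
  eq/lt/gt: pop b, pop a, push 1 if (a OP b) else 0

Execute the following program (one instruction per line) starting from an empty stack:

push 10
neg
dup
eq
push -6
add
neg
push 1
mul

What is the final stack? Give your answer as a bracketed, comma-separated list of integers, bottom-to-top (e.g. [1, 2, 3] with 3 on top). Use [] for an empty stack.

After 'push 10': [10]
After 'neg': [-10]
After 'dup': [-10, -10]
After 'eq': [1]
After 'push -6': [1, -6]
After 'add': [-5]
After 'neg': [5]
After 'push 1': [5, 1]
After 'mul': [5]

Answer: [5]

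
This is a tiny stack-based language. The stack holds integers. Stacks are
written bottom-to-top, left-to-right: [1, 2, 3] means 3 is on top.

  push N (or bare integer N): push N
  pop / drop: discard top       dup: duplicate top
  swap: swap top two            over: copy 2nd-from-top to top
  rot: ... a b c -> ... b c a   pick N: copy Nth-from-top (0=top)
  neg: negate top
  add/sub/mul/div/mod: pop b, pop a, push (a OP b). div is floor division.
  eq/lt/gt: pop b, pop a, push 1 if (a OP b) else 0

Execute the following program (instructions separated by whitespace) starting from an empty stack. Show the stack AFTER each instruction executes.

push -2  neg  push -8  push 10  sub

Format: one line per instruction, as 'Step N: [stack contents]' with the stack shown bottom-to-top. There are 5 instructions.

Step 1: [-2]
Step 2: [2]
Step 3: [2, -8]
Step 4: [2, -8, 10]
Step 5: [2, -18]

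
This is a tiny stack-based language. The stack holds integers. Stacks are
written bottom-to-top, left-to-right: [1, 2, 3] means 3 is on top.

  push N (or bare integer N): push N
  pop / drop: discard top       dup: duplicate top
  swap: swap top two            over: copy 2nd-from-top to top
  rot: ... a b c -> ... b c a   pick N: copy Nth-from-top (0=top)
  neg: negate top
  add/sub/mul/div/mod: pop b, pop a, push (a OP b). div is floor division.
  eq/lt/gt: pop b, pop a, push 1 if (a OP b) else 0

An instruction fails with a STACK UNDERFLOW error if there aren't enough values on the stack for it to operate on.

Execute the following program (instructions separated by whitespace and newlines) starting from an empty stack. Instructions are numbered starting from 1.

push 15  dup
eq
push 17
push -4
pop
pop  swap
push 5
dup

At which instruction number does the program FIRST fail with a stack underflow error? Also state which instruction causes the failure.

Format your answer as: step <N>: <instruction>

Answer: step 8: swap

Derivation:
Step 1 ('push 15'): stack = [15], depth = 1
Step 2 ('dup'): stack = [15, 15], depth = 2
Step 3 ('eq'): stack = [1], depth = 1
Step 4 ('push 17'): stack = [1, 17], depth = 2
Step 5 ('push -4'): stack = [1, 17, -4], depth = 3
Step 6 ('pop'): stack = [1, 17], depth = 2
Step 7 ('pop'): stack = [1], depth = 1
Step 8 ('swap'): needs 2 value(s) but depth is 1 — STACK UNDERFLOW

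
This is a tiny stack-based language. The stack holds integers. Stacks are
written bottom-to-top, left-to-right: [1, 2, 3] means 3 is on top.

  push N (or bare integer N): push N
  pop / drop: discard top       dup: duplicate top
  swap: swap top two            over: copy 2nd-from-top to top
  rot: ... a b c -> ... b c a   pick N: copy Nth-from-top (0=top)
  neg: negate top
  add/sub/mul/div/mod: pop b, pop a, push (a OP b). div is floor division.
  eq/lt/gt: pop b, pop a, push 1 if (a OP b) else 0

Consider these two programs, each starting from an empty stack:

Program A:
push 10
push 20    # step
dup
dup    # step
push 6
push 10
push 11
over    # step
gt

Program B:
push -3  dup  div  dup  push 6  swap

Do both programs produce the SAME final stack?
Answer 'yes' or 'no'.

Answer: no

Derivation:
Program A trace:
  After 'push 10': [10]
  After 'push 20': [10, 20]
  After 'dup': [10, 20, 20]
  After 'dup': [10, 20, 20, 20]
  After 'push 6': [10, 20, 20, 20, 6]
  After 'push 10': [10, 20, 20, 20, 6, 10]
  After 'push 11': [10, 20, 20, 20, 6, 10, 11]
  After 'over': [10, 20, 20, 20, 6, 10, 11, 10]
  After 'gt': [10, 20, 20, 20, 6, 10, 1]
Program A final stack: [10, 20, 20, 20, 6, 10, 1]

Program B trace:
  After 'push -3': [-3]
  After 'dup': [-3, -3]
  After 'div': [1]
  After 'dup': [1, 1]
  After 'push 6': [1, 1, 6]
  After 'swap': [1, 6, 1]
Program B final stack: [1, 6, 1]
Same: no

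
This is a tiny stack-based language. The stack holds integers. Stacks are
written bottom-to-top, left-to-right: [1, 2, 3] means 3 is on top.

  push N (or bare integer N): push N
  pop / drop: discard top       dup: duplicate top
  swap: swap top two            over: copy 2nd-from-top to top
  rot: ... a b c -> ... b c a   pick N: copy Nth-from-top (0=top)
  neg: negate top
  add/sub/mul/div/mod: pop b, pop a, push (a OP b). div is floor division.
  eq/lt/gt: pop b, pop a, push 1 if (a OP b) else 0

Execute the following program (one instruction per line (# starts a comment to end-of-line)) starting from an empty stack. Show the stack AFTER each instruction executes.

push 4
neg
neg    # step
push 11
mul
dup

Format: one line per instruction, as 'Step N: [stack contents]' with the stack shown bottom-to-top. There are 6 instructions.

Step 1: [4]
Step 2: [-4]
Step 3: [4]
Step 4: [4, 11]
Step 5: [44]
Step 6: [44, 44]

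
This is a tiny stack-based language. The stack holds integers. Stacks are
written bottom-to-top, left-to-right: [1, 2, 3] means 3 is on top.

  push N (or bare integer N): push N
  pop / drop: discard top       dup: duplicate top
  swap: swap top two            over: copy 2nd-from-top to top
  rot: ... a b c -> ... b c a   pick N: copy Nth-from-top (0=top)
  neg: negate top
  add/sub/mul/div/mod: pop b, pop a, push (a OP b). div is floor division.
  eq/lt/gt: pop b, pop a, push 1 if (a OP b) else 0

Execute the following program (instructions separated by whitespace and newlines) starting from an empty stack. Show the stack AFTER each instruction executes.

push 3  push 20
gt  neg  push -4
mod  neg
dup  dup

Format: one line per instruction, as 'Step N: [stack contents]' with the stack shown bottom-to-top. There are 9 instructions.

Step 1: [3]
Step 2: [3, 20]
Step 3: [0]
Step 4: [0]
Step 5: [0, -4]
Step 6: [0]
Step 7: [0]
Step 8: [0, 0]
Step 9: [0, 0, 0]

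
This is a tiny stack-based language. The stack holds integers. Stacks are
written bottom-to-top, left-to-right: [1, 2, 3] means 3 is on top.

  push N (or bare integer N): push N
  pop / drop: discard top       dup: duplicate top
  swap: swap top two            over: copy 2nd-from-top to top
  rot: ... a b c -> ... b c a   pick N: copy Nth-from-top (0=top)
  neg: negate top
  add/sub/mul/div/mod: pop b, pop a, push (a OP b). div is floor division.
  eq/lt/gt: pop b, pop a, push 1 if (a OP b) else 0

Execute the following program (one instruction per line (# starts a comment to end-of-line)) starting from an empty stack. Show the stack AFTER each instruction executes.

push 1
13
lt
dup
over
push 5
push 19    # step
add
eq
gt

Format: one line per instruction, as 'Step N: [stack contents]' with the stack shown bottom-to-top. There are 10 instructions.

Step 1: [1]
Step 2: [1, 13]
Step 3: [1]
Step 4: [1, 1]
Step 5: [1, 1, 1]
Step 6: [1, 1, 1, 5]
Step 7: [1, 1, 1, 5, 19]
Step 8: [1, 1, 1, 24]
Step 9: [1, 1, 0]
Step 10: [1, 1]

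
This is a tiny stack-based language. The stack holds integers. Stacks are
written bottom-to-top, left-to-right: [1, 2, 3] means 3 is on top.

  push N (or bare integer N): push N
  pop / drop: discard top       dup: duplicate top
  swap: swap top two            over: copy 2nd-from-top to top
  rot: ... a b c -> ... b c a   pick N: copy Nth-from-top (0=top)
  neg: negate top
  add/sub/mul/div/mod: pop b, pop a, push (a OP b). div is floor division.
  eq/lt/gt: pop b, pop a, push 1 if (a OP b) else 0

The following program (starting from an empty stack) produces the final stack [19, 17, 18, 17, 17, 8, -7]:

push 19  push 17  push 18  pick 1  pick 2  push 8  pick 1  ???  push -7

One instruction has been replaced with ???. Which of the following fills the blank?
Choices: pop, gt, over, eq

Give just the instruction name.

Answer: pop

Derivation:
Stack before ???: [19, 17, 18, 17, 17, 8, 17]
Stack after ???:  [19, 17, 18, 17, 17, 8]
Checking each choice:
  pop: MATCH
  gt: produces [19, 17, 18, 17, 17, 0, -7]
  over: produces [19, 17, 18, 17, 17, 8, 17, 8, -7]
  eq: produces [19, 17, 18, 17, 17, 0, -7]


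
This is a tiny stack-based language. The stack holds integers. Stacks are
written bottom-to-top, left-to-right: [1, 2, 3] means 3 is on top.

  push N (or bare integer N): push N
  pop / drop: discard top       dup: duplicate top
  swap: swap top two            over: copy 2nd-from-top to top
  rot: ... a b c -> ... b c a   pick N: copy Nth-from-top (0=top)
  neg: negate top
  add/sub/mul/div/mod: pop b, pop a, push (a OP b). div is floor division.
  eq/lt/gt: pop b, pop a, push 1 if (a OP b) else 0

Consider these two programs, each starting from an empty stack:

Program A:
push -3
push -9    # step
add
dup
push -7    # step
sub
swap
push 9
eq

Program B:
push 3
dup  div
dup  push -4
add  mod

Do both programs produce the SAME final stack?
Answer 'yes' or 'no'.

Program A trace:
  After 'push -3': [-3]
  After 'push -9': [-3, -9]
  After 'add': [-12]
  After 'dup': [-12, -12]
  After 'push -7': [-12, -12, -7]
  After 'sub': [-12, -5]
  After 'swap': [-5, -12]
  After 'push 9': [-5, -12, 9]
  After 'eq': [-5, 0]
Program A final stack: [-5, 0]

Program B trace:
  After 'push 3': [3]
  After 'dup': [3, 3]
  After 'div': [1]
  After 'dup': [1, 1]
  After 'push -4': [1, 1, -4]
  After 'add': [1, -3]
  After 'mod': [-2]
Program B final stack: [-2]
Same: no

Answer: no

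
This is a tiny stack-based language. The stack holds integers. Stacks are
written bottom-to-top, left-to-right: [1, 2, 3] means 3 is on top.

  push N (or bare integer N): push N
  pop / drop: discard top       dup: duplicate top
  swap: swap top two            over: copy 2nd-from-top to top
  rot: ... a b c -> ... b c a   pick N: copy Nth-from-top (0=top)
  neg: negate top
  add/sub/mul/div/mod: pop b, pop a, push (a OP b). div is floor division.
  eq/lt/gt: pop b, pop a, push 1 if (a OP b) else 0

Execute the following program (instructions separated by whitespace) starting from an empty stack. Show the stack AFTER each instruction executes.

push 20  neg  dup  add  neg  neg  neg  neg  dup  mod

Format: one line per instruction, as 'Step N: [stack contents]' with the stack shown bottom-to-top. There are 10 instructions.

Step 1: [20]
Step 2: [-20]
Step 3: [-20, -20]
Step 4: [-40]
Step 5: [40]
Step 6: [-40]
Step 7: [40]
Step 8: [-40]
Step 9: [-40, -40]
Step 10: [0]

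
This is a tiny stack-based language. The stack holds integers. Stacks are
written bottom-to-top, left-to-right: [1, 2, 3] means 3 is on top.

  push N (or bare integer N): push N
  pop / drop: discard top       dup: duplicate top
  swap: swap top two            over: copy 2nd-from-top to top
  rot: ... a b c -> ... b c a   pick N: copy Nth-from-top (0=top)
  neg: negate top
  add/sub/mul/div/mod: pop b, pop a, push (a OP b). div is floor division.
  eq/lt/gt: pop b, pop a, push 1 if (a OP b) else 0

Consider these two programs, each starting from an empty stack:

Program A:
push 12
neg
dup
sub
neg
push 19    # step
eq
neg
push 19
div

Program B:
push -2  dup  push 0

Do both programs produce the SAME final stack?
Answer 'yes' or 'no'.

Answer: no

Derivation:
Program A trace:
  After 'push 12': [12]
  After 'neg': [-12]
  After 'dup': [-12, -12]
  After 'sub': [0]
  After 'neg': [0]
  After 'push 19': [0, 19]
  After 'eq': [0]
  After 'neg': [0]
  After 'push 19': [0, 19]
  After 'div': [0]
Program A final stack: [0]

Program B trace:
  After 'push -2': [-2]
  After 'dup': [-2, -2]
  After 'push 0': [-2, -2, 0]
Program B final stack: [-2, -2, 0]
Same: no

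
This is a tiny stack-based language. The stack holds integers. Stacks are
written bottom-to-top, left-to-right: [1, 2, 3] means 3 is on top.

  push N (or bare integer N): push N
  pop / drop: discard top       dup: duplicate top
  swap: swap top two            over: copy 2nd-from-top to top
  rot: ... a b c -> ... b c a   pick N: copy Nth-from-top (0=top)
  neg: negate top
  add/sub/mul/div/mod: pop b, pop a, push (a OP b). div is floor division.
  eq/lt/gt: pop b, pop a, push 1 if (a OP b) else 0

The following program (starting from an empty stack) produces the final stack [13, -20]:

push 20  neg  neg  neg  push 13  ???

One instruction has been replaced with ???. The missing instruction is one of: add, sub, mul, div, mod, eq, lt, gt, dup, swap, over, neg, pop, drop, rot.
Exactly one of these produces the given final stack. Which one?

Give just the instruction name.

Answer: swap

Derivation:
Stack before ???: [-20, 13]
Stack after ???:  [13, -20]
The instruction that transforms [-20, 13] -> [13, -20] is: swap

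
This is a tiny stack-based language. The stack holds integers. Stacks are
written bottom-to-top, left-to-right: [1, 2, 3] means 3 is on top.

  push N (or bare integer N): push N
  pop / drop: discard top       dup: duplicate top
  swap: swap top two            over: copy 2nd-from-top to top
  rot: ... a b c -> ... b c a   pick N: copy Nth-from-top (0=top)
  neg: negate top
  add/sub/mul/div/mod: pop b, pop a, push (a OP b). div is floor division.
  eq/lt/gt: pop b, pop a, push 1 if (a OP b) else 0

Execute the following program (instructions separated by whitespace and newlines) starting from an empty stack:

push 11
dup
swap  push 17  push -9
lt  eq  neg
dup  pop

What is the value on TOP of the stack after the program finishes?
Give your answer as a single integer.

After 'push 11': [11]
After 'dup': [11, 11]
After 'swap': [11, 11]
After 'push 17': [11, 11, 17]
After 'push -9': [11, 11, 17, -9]
After 'lt': [11, 11, 0]
After 'eq': [11, 0]
After 'neg': [11, 0]
After 'dup': [11, 0, 0]
After 'pop': [11, 0]

Answer: 0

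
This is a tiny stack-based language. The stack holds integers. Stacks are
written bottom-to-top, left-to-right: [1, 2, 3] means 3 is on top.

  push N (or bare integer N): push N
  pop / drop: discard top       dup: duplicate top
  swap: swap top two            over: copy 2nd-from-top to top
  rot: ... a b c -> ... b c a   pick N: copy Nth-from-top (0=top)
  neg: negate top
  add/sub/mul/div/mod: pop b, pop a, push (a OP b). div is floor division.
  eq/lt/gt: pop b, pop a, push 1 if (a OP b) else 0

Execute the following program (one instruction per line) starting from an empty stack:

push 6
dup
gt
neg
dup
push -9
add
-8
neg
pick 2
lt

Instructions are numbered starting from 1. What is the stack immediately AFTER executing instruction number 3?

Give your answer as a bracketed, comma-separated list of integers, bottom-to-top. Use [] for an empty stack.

Step 1 ('push 6'): [6]
Step 2 ('dup'): [6, 6]
Step 3 ('gt'): [0]

Answer: [0]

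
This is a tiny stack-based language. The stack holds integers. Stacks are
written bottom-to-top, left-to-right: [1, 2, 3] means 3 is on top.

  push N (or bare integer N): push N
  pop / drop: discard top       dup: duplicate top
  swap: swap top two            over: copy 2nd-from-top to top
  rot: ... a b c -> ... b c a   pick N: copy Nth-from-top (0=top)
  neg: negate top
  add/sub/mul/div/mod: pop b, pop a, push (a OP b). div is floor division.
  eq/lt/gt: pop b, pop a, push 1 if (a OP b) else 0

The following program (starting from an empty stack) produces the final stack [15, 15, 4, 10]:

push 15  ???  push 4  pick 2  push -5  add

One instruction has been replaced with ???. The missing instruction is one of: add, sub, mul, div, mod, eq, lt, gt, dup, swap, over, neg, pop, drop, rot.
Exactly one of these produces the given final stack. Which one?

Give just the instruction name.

Stack before ???: [15]
Stack after ???:  [15, 15]
The instruction that transforms [15] -> [15, 15] is: dup

Answer: dup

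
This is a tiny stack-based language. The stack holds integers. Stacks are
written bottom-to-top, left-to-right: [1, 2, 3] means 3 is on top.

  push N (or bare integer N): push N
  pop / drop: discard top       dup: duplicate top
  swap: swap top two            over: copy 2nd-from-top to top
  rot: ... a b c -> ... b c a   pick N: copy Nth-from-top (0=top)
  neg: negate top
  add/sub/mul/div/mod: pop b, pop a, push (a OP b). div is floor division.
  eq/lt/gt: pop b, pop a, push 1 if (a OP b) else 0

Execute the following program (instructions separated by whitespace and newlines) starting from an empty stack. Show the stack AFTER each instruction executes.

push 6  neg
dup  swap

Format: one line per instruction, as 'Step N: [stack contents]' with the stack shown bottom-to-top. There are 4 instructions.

Step 1: [6]
Step 2: [-6]
Step 3: [-6, -6]
Step 4: [-6, -6]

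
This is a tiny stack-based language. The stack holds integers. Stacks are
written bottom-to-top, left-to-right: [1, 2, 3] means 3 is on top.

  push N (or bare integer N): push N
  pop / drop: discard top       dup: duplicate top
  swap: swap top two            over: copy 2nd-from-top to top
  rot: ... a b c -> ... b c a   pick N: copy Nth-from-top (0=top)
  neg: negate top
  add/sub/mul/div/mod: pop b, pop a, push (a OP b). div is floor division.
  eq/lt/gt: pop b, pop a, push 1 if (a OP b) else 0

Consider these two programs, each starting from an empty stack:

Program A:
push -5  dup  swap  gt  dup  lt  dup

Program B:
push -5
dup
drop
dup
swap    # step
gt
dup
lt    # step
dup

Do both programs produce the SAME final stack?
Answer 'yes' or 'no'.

Program A trace:
  After 'push -5': [-5]
  After 'dup': [-5, -5]
  After 'swap': [-5, -5]
  After 'gt': [0]
  After 'dup': [0, 0]
  After 'lt': [0]
  After 'dup': [0, 0]
Program A final stack: [0, 0]

Program B trace:
  After 'push -5': [-5]
  After 'dup': [-5, -5]
  After 'drop': [-5]
  After 'dup': [-5, -5]
  After 'swap': [-5, -5]
  After 'gt': [0]
  After 'dup': [0, 0]
  After 'lt': [0]
  After 'dup': [0, 0]
Program B final stack: [0, 0]
Same: yes

Answer: yes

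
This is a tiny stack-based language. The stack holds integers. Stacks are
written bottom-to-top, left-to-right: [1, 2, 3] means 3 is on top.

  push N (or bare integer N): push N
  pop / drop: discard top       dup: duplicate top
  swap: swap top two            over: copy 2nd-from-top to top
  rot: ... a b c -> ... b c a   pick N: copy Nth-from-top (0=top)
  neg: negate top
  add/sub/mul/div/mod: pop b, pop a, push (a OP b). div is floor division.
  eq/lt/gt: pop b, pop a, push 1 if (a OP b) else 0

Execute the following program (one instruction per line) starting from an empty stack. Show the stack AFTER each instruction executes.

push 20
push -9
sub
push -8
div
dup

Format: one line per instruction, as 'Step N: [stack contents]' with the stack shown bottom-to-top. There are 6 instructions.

Step 1: [20]
Step 2: [20, -9]
Step 3: [29]
Step 4: [29, -8]
Step 5: [-4]
Step 6: [-4, -4]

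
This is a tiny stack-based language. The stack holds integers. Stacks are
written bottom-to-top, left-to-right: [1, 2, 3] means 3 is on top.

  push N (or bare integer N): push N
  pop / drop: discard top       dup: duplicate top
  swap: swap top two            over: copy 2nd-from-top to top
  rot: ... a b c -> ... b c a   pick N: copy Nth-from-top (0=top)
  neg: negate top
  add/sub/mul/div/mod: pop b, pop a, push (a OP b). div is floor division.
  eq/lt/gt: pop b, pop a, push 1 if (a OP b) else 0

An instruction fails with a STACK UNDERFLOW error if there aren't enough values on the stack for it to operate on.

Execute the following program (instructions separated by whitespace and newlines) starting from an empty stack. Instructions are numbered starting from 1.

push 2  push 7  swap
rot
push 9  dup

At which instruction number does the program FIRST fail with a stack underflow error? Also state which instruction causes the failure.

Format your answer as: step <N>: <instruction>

Answer: step 4: rot

Derivation:
Step 1 ('push 2'): stack = [2], depth = 1
Step 2 ('push 7'): stack = [2, 7], depth = 2
Step 3 ('swap'): stack = [7, 2], depth = 2
Step 4 ('rot'): needs 3 value(s) but depth is 2 — STACK UNDERFLOW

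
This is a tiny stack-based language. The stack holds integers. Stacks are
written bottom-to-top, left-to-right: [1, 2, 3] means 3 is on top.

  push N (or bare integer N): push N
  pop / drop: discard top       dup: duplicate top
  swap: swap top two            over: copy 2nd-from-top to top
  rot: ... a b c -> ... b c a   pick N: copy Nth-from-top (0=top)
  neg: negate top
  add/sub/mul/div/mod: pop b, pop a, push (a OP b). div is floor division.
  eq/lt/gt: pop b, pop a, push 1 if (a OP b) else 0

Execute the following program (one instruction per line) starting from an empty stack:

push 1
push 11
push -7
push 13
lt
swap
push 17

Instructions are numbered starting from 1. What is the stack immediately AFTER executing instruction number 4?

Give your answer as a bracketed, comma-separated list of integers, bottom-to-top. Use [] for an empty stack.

Step 1 ('push 1'): [1]
Step 2 ('push 11'): [1, 11]
Step 3 ('push -7'): [1, 11, -7]
Step 4 ('push 13'): [1, 11, -7, 13]

Answer: [1, 11, -7, 13]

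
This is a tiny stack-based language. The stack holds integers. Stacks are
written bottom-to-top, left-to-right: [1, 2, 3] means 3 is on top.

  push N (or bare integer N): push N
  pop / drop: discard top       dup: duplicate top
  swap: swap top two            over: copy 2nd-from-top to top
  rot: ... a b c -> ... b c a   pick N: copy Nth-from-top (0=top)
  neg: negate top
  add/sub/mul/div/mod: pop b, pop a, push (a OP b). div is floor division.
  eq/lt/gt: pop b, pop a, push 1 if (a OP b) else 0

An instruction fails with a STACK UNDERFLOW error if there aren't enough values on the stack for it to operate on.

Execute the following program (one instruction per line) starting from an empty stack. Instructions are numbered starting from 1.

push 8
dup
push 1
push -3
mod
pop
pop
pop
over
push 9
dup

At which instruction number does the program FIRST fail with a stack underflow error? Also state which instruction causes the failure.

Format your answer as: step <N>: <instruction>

Answer: step 9: over

Derivation:
Step 1 ('push 8'): stack = [8], depth = 1
Step 2 ('dup'): stack = [8, 8], depth = 2
Step 3 ('push 1'): stack = [8, 8, 1], depth = 3
Step 4 ('push -3'): stack = [8, 8, 1, -3], depth = 4
Step 5 ('mod'): stack = [8, 8, -2], depth = 3
Step 6 ('pop'): stack = [8, 8], depth = 2
Step 7 ('pop'): stack = [8], depth = 1
Step 8 ('pop'): stack = [], depth = 0
Step 9 ('over'): needs 2 value(s) but depth is 0 — STACK UNDERFLOW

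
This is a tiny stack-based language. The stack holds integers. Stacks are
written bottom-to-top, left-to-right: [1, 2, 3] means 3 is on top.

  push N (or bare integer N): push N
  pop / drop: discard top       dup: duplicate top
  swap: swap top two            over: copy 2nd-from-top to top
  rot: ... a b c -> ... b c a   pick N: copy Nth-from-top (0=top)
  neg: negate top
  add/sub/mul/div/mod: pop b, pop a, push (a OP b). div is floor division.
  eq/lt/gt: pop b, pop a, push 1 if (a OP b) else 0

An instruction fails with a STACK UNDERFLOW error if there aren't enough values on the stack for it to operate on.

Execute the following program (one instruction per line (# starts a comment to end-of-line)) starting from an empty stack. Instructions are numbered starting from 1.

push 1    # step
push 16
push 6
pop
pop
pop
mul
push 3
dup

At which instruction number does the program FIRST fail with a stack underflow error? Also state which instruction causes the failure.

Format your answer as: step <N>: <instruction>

Step 1 ('push 1'): stack = [1], depth = 1
Step 2 ('push 16'): stack = [1, 16], depth = 2
Step 3 ('push 6'): stack = [1, 16, 6], depth = 3
Step 4 ('pop'): stack = [1, 16], depth = 2
Step 5 ('pop'): stack = [1], depth = 1
Step 6 ('pop'): stack = [], depth = 0
Step 7 ('mul'): needs 2 value(s) but depth is 0 — STACK UNDERFLOW

Answer: step 7: mul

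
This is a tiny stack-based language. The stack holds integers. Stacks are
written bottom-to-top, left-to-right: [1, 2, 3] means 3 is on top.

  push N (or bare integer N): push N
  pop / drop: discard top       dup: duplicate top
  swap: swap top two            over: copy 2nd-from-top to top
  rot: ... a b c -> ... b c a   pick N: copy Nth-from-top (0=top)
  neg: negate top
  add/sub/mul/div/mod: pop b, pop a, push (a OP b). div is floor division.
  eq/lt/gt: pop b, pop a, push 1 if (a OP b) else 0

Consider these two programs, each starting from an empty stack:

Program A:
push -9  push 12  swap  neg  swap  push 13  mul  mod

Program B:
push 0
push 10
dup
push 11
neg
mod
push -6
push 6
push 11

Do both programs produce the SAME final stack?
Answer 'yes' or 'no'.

Program A trace:
  After 'push -9': [-9]
  After 'push 12': [-9, 12]
  After 'swap': [12, -9]
  After 'neg': [12, 9]
  After 'swap': [9, 12]
  After 'push 13': [9, 12, 13]
  After 'mul': [9, 156]
  After 'mod': [9]
Program A final stack: [9]

Program B trace:
  After 'push 0': [0]
  After 'push 10': [0, 10]
  After 'dup': [0, 10, 10]
  After 'push 11': [0, 10, 10, 11]
  After 'neg': [0, 10, 10, -11]
  After 'mod': [0, 10, -1]
  After 'push -6': [0, 10, -1, -6]
  After 'push 6': [0, 10, -1, -6, 6]
  After 'push 11': [0, 10, -1, -6, 6, 11]
Program B final stack: [0, 10, -1, -6, 6, 11]
Same: no

Answer: no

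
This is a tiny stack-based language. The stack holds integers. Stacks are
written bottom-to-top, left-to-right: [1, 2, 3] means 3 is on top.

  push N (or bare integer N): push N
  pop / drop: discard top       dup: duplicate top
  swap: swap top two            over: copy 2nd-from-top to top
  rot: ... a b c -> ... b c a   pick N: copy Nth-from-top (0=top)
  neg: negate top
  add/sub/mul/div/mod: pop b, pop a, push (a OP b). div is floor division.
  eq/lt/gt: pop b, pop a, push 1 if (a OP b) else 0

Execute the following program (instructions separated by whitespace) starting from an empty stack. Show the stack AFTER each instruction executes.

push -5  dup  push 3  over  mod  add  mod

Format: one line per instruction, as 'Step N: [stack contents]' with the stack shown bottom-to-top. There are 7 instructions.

Step 1: [-5]
Step 2: [-5, -5]
Step 3: [-5, -5, 3]
Step 4: [-5, -5, 3, -5]
Step 5: [-5, -5, -2]
Step 6: [-5, -7]
Step 7: [-5]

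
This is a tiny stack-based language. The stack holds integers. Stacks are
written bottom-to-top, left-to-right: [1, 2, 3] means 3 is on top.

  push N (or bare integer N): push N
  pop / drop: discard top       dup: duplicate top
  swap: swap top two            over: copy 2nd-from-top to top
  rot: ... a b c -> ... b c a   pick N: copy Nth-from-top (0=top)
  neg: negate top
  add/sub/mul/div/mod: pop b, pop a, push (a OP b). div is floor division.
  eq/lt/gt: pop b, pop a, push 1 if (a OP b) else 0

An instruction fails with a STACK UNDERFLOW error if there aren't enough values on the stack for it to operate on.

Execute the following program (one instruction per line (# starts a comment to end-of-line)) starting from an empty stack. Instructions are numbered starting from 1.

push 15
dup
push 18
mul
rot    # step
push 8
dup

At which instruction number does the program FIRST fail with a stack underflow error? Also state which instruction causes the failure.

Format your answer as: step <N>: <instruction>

Step 1 ('push 15'): stack = [15], depth = 1
Step 2 ('dup'): stack = [15, 15], depth = 2
Step 3 ('push 18'): stack = [15, 15, 18], depth = 3
Step 4 ('mul'): stack = [15, 270], depth = 2
Step 5 ('rot'): needs 3 value(s) but depth is 2 — STACK UNDERFLOW

Answer: step 5: rot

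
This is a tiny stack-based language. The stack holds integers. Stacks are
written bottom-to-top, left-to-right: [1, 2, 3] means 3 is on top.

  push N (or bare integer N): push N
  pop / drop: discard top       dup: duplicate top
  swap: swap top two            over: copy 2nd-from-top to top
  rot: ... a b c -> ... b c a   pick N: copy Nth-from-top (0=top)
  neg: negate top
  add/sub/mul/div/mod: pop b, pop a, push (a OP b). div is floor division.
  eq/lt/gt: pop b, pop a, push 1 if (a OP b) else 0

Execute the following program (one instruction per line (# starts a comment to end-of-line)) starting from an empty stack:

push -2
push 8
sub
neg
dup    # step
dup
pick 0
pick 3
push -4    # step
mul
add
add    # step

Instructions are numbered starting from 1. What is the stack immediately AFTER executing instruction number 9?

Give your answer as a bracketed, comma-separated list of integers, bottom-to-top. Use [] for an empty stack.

Step 1 ('push -2'): [-2]
Step 2 ('push 8'): [-2, 8]
Step 3 ('sub'): [-10]
Step 4 ('neg'): [10]
Step 5 ('dup'): [10, 10]
Step 6 ('dup'): [10, 10, 10]
Step 7 ('pick 0'): [10, 10, 10, 10]
Step 8 ('pick 3'): [10, 10, 10, 10, 10]
Step 9 ('push -4'): [10, 10, 10, 10, 10, -4]

Answer: [10, 10, 10, 10, 10, -4]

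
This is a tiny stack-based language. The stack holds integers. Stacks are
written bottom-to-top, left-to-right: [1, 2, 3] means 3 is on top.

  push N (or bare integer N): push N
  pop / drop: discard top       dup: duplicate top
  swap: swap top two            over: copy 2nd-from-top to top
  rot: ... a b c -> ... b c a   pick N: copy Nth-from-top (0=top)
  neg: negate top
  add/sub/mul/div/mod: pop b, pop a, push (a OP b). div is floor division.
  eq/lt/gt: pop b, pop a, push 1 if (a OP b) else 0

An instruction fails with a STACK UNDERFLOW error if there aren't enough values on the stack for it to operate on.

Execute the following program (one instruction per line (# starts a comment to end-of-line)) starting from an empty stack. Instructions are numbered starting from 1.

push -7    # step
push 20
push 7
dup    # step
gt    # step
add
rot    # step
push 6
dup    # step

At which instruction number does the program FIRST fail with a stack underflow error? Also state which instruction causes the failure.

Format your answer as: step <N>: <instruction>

Answer: step 7: rot

Derivation:
Step 1 ('push -7'): stack = [-7], depth = 1
Step 2 ('push 20'): stack = [-7, 20], depth = 2
Step 3 ('push 7'): stack = [-7, 20, 7], depth = 3
Step 4 ('dup'): stack = [-7, 20, 7, 7], depth = 4
Step 5 ('gt'): stack = [-7, 20, 0], depth = 3
Step 6 ('add'): stack = [-7, 20], depth = 2
Step 7 ('rot'): needs 3 value(s) but depth is 2 — STACK UNDERFLOW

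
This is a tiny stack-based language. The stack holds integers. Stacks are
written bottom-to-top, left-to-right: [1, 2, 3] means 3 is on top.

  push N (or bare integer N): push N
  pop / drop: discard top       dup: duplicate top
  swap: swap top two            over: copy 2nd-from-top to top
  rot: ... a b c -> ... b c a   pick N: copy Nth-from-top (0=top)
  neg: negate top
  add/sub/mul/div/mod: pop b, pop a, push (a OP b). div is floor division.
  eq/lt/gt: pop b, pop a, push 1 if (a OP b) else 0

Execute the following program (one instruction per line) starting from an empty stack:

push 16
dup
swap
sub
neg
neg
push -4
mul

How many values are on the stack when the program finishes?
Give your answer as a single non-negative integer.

Answer: 1

Derivation:
After 'push 16': stack = [16] (depth 1)
After 'dup': stack = [16, 16] (depth 2)
After 'swap': stack = [16, 16] (depth 2)
After 'sub': stack = [0] (depth 1)
After 'neg': stack = [0] (depth 1)
After 'neg': stack = [0] (depth 1)
After 'push -4': stack = [0, -4] (depth 2)
After 'mul': stack = [0] (depth 1)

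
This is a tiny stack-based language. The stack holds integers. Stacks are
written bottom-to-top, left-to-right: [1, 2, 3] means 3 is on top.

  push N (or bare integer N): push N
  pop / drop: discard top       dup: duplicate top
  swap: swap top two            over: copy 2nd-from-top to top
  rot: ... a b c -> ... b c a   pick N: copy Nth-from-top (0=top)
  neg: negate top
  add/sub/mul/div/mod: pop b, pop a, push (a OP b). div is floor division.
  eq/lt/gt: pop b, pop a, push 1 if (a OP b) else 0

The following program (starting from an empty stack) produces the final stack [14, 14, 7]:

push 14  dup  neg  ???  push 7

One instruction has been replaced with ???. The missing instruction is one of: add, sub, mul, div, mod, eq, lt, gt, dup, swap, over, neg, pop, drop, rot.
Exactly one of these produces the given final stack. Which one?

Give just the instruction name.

Answer: neg

Derivation:
Stack before ???: [14, -14]
Stack after ???:  [14, 14]
The instruction that transforms [14, -14] -> [14, 14] is: neg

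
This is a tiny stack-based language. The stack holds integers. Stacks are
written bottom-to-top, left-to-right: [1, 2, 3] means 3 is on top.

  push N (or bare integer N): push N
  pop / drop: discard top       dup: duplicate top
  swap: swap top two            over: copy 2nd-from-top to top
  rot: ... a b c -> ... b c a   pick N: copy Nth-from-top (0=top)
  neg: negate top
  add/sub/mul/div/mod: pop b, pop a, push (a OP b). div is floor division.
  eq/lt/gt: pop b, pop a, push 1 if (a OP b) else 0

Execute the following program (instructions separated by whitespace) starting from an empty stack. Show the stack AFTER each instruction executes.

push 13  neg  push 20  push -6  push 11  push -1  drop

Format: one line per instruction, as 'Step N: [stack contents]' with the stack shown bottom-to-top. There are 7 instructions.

Step 1: [13]
Step 2: [-13]
Step 3: [-13, 20]
Step 4: [-13, 20, -6]
Step 5: [-13, 20, -6, 11]
Step 6: [-13, 20, -6, 11, -1]
Step 7: [-13, 20, -6, 11]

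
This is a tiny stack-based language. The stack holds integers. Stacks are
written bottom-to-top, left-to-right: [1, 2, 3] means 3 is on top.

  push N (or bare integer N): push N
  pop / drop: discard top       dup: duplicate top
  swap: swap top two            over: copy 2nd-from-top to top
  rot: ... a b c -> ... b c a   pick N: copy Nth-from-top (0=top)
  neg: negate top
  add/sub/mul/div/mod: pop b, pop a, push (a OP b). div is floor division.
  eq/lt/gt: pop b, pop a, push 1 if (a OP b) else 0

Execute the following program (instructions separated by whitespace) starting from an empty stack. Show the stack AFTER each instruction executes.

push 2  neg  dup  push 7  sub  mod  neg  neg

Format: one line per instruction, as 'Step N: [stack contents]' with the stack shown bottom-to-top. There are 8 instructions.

Step 1: [2]
Step 2: [-2]
Step 3: [-2, -2]
Step 4: [-2, -2, 7]
Step 5: [-2, -9]
Step 6: [-2]
Step 7: [2]
Step 8: [-2]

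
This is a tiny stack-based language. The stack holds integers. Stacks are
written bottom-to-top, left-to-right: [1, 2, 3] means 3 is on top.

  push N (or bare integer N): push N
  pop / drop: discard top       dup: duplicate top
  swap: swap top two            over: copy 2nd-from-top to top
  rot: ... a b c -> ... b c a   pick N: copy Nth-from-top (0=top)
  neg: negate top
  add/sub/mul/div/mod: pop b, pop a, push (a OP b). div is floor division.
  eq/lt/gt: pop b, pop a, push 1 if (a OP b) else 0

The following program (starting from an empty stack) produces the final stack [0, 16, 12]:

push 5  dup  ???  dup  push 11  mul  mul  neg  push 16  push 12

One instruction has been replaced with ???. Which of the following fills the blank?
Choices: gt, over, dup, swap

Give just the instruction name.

Stack before ???: [5, 5]
Stack after ???:  [0]
Checking each choice:
  gt: MATCH
  over: produces [5, 5, -275, 16, 12]
  dup: produces [5, 5, -275, 16, 12]
  swap: produces [5, -275, 16, 12]


Answer: gt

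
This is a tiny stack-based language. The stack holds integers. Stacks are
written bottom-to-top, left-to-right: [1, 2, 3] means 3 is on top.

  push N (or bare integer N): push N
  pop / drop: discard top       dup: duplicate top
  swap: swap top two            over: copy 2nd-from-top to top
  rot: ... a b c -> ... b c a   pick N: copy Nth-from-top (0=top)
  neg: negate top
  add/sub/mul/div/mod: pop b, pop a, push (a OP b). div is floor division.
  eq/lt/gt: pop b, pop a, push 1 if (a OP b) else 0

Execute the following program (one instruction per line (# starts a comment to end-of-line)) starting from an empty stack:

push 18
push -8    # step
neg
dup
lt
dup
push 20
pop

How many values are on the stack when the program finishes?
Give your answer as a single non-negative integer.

Answer: 3

Derivation:
After 'push 18': stack = [18] (depth 1)
After 'push -8': stack = [18, -8] (depth 2)
After 'neg': stack = [18, 8] (depth 2)
After 'dup': stack = [18, 8, 8] (depth 3)
After 'lt': stack = [18, 0] (depth 2)
After 'dup': stack = [18, 0, 0] (depth 3)
After 'push 20': stack = [18, 0, 0, 20] (depth 4)
After 'pop': stack = [18, 0, 0] (depth 3)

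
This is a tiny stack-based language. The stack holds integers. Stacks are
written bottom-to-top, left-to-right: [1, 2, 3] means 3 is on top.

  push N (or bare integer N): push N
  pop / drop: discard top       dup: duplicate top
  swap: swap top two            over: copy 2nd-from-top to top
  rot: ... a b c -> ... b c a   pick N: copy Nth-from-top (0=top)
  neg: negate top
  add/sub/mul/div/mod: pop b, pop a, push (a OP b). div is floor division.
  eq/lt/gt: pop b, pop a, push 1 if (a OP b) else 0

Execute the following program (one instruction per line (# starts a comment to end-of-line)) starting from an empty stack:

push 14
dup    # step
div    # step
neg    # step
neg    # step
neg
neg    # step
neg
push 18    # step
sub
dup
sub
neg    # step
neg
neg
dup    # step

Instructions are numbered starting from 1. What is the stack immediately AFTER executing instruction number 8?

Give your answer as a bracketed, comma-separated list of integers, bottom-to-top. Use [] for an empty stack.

Answer: [-1]

Derivation:
Step 1 ('push 14'): [14]
Step 2 ('dup'): [14, 14]
Step 3 ('div'): [1]
Step 4 ('neg'): [-1]
Step 5 ('neg'): [1]
Step 6 ('neg'): [-1]
Step 7 ('neg'): [1]
Step 8 ('neg'): [-1]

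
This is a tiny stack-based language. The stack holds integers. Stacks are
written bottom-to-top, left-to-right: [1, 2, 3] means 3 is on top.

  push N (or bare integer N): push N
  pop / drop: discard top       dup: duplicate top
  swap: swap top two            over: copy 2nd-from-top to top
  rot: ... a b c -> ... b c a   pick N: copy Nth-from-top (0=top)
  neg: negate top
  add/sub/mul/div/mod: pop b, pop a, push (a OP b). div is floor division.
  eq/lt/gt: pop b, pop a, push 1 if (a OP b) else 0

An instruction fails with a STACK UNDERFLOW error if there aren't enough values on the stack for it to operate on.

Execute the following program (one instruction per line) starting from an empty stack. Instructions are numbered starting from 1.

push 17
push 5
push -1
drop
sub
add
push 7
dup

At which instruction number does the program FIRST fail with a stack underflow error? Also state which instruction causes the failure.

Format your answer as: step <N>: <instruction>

Step 1 ('push 17'): stack = [17], depth = 1
Step 2 ('push 5'): stack = [17, 5], depth = 2
Step 3 ('push -1'): stack = [17, 5, -1], depth = 3
Step 4 ('drop'): stack = [17, 5], depth = 2
Step 5 ('sub'): stack = [12], depth = 1
Step 6 ('add'): needs 2 value(s) but depth is 1 — STACK UNDERFLOW

Answer: step 6: add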